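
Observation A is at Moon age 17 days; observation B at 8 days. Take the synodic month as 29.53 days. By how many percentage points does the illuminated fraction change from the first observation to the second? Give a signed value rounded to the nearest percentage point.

-38 pp

θ₁ = 360° × 17/29.53 = 207.2°, f₁ = (1 − cos θ₁)/2 = 0.945.
θ₂ = 360° × 8/29.53 = 97.5°, f₂ = (1 − cos θ₂)/2 = 0.566.
Change = f₂ − f₁ = -0.379 → -38 percentage points.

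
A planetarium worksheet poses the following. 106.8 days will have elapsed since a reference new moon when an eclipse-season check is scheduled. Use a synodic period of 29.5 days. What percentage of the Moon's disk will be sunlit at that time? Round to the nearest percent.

106.8/29.5 = 3.620 lunations, so 3 complete cycles and 18.30 d into the next.
Phase angle: θ = 360°·(18.30 d)/(29.5 d) = 223.3°.
cos 223.3° = (-0.728), so f = (1 − (-0.728))/2 = 0.864, so 86%.

86%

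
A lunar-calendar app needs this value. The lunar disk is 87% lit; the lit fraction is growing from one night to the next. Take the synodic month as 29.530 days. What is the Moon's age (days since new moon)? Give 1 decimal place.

cos θ = 1 − 2f = -0.740, giving a principal value of 137.7°.
The Moon is waxing (0°–180°), so θ = 137.7° directly.
That fraction of the synodic month is 137.7/360 × 29.530 d ≈ 11.30 d.

11.3 days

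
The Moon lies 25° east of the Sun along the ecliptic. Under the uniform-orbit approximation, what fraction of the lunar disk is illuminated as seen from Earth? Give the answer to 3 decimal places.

cos 25° = 0.906, so f = (1 − 0.906)/2 = 0.047.

0.047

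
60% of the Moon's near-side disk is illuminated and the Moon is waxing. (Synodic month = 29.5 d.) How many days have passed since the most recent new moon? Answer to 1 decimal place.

From f = (1 − cos θ)/2: cos θ = 1 − 2×0.60 = -0.200; arccos → 101.5°.
Before full moon the principal value applies: θ = 101.5°.
Age = 29.5 × 101.5°/360° ≈ 8.32 days.

8.3 days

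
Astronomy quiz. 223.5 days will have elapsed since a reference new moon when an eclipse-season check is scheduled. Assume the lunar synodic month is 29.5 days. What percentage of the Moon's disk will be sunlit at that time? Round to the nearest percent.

94%

Reduce mod P: 223.5 − 7×29.5 = 17.00 d into the current lunation.
Phase angle: θ = 360°·(17.00 d)/(29.5 d) = 207.5°.
Illuminated fraction = (1 − cos 207.5°)/2 = (1 − (-0.887))/2 ≈ 0.944, so 94%.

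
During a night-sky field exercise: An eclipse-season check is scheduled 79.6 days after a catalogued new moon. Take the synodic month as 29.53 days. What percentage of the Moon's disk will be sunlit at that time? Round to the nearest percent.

Reduce mod P: 79.6 − 2×29.53 = 20.54 d into the current lunation.
The Moon has covered 20.54/29.53 of its cycle, so θ ≈ 360° × 20.54/29.53 = 250.4°.
Illuminated fraction = (1 − cos 250.4°)/2 = (1 − (-0.335))/2 ≈ 0.668, so 67%.

67%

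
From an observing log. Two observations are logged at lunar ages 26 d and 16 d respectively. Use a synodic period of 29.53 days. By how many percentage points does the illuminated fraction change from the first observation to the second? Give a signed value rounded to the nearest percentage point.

θ₁ = 360° × 26/29.53 = 317.0°, f₁ = (1 − cos θ₁)/2 = 0.135.
θ₂ = 360° × 16/29.53 = 195.1°, f₂ = (1 − cos θ₂)/2 = 0.983.
Change = f₂ − f₁ = +0.848 → +85 percentage points.

+85 percentage points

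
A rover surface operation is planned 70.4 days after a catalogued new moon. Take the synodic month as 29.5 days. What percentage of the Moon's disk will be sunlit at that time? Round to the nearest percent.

88%

70.4 d spans 2 complete synodic months (2 × 29.5 = 59.00 d) plus 11.40 d.
The Moon has covered 11.40/29.5 of its cycle, so θ ≈ 360° × 11.40/29.5 = 139.1°.
With cos θ = (-0.756), the lit fraction is (1 − (-0.756))/2 ≈ 0.878, so 88%.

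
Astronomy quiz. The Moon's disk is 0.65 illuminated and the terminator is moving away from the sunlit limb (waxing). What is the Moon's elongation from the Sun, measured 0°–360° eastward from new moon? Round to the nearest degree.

From f = (1 − cos θ)/2: cos θ = 1 − 2×0.65 = -0.300; arccos → 107.5°.
Waxing ⇒ before full, so θ = 107.5°.

107°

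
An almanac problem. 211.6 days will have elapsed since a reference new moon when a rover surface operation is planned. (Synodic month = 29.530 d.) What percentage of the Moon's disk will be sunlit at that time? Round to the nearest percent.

25%

211.6/29.530 = 7.166 lunations, so 7 complete cycles and 4.89 d into the next.
Elongation θ = 360° × 4.89/29.530 ≈ 59.6°.
Illuminated fraction = (1 − cos 59.6°)/2 = (1 − 0.506)/2 ≈ 0.247, so 25%.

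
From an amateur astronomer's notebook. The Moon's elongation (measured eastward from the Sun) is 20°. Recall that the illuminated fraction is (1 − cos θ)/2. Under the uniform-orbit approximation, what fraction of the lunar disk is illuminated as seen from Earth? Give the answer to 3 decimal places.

cos 20° = 0.940, so f = (1 − 0.940)/2 = 0.030.

0.030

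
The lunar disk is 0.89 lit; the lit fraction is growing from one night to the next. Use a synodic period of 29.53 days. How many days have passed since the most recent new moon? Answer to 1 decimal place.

11.6 days

Invert f = (1 − cos θ)/2 to get cos θ = 1 − 2(0.89) = -0.780, hence θ₀ = arccos -0.780 = 141.3°.
Waxing ⇒ before full, so θ = 141.3°.
At 360°/29.53 d per day, 141.3° corresponds to 11.59 days.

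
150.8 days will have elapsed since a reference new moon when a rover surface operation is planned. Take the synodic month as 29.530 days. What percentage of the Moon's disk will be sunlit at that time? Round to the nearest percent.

150.8/29.530 = 5.107 lunations, so 5 complete cycles and 3.15 d into the next.
Phase angle: θ = 360°·(3.15 d)/(29.530 d) = 38.4°.
With cos θ = 0.784, the lit fraction is (1 − 0.784)/2 ≈ 0.108, so 11%.

11%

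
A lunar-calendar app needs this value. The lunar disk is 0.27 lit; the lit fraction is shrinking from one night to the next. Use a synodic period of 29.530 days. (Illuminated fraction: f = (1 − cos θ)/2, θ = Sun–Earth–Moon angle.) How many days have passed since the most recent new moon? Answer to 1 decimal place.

Invert f = (1 − cos θ)/2 to get cos θ = 1 − 2(0.27) = 0.460, hence θ₀ = arccos 0.460 = 62.6°.
Waning ⇒ past full, so θ = 360° − 62.6° = 297.4°.
At 360°/29.530 d per day, 297.4° corresponds to 24.39 days.

24.4 days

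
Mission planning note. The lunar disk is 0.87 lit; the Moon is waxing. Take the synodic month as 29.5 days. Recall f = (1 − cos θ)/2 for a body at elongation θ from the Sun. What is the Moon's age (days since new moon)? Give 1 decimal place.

11.3 days

From f = (1 − cos θ)/2: cos θ = 1 − 2×0.87 = -0.740; arccos → 137.7°.
Waxing ⇒ before full, so θ = 137.7°.
That fraction of the synodic month is 137.7/360 × 29.5 d ≈ 11.29 d.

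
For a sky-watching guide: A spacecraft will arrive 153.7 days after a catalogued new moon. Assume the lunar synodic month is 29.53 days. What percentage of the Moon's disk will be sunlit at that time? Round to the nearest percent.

153.7 d spans 5 complete synodic months (5 × 29.53 = 147.65 d) plus 6.05 d.
The Moon has covered 6.05/29.53 of its cycle, so θ ≈ 360° × 6.05/29.53 = 73.8°.
cos 73.8° = 0.280, so f = (1 − 0.280)/2 = 0.360, so 36%.

36%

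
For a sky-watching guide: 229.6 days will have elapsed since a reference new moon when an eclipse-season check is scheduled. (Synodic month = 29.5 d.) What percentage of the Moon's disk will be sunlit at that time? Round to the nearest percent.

Reduce mod P: 229.6 − 7×29.5 = 23.10 d into the current lunation.
The Moon has covered 23.10/29.5 of its cycle, so θ ≈ 360° × 23.10/29.5 = 281.9°.
cos 281.9° = 0.206, so f = (1 − 0.206)/2 = 0.397, so 40%.

40%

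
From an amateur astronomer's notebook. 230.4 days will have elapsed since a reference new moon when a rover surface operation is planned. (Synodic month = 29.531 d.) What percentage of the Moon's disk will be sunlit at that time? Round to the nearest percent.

230.4/29.531 = 7.802 lunations, so 7 complete cycles and 23.68 d into the next.
The Moon has covered 23.68/29.531 of its cycle, so θ ≈ 360° × 23.68/29.531 = 288.7°.
Illuminated fraction = (1 − cos 288.7°)/2 = (1 − 0.321)/2 ≈ 0.340, so 34%.

34%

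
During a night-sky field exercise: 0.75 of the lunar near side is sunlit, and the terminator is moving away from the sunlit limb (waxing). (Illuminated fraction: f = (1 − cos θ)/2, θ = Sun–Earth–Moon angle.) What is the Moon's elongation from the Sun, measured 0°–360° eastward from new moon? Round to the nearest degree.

120°

Invert f = (1 − cos θ)/2 to get cos θ = 1 − 2(0.75) = -0.500, hence θ₀ = arccos -0.500 = 120.0°.
The Moon is waxing (0°–180°), so θ = 120.0° directly.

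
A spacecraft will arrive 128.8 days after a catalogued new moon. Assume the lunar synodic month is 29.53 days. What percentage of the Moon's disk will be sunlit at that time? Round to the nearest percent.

Reduce mod P: 128.8 − 4×29.53 = 10.68 d into the current lunation.
The Moon has covered 10.68/29.53 of its cycle, so θ ≈ 360° × 10.68/29.53 = 130.2°.
Illuminated fraction = (1 − cos 130.2°)/2 = (1 − (-0.645))/2 ≈ 0.823, so 82%.

82%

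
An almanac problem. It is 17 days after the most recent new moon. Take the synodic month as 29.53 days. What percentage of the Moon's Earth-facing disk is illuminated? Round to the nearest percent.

The Moon has covered 17/29.53 of its cycle, so θ ≈ 360° × 17/29.53 = 207.2°.
cos 207.2° = (-0.889), so f = (1 − (-0.889))/2 = 0.945, so 94%.

94%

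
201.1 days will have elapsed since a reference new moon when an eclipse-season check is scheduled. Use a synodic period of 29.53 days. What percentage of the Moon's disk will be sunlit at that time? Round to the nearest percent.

32%

Reduce mod P: 201.1 − 6×29.53 = 23.92 d into the current lunation.
Elongation θ = 360° × 23.92/29.53 ≈ 291.6°.
cos 291.6° = 0.368, so f = (1 − 0.368)/2 = 0.316, so 32%.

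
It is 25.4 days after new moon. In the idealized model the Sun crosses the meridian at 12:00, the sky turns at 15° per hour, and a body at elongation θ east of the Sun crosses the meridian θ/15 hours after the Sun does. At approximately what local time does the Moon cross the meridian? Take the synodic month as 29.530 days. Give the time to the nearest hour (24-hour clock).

09:00

Elongation θ = 360° × 25.4/29.530 ≈ 309.7°.
The Moon trails the Sun by θ/15 = 309.7/15 ≈ 20.64 hours.
12:00 + 20.64 h ≈ 08:39 → 09:00 to the nearest hour.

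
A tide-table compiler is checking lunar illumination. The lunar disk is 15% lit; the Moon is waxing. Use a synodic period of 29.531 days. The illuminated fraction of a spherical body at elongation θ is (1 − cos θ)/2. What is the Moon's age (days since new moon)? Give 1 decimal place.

3.7 days

Invert f = (1 − cos θ)/2 to get cos θ = 1 − 2(0.15) = 0.700, hence θ₀ = arccos 0.700 = 45.6°.
Before full moon the principal value applies: θ = 45.6°.
At 360°/29.531 d per day, 45.6° corresponds to 3.74 days.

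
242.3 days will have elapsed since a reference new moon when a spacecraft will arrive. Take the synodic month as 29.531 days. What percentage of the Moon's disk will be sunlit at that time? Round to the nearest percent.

36%

242.3/29.531 = 8.205 lunations, so 8 complete cycles and 6.05 d into the next.
Phase angle: θ = 360°·(6.05 d)/(29.531 d) = 73.8°.
Illuminated fraction = (1 − cos 73.8°)/2 = (1 − 0.279)/2 ≈ 0.360, so 36%.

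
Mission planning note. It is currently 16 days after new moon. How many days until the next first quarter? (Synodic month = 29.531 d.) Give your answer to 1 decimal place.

First quarter is 0.25 of the way through the cycle: age 0.25 × 29.531 = 7.383 d.
Already past this cycle's first quarter; the next is at 7.383 + 29.531 = 36.914 d, so 36.914 − 16 = 20.914 days.

20.9 days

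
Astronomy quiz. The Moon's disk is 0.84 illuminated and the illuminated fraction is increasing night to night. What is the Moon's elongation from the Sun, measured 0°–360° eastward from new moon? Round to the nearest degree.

133°

cos θ = 1 − 2f = -0.680, giving a principal value of 132.8°.
The Moon is waxing (0°–180°), so θ = 132.8° directly.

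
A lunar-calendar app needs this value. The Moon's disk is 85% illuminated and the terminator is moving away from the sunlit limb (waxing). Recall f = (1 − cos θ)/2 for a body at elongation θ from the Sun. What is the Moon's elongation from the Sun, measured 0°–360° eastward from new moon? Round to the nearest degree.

Invert f = (1 − cos θ)/2 to get cos θ = 1 − 2(0.85) = -0.700, hence θ₀ = arccos -0.700 = 134.4°.
Waxing ⇒ before full, so θ = 134.4°.

134°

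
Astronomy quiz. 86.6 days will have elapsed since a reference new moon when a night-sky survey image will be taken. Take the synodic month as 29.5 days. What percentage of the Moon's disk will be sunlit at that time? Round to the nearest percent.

4%

86.6/29.5 = 2.936 lunations, so 2 complete cycles and 27.60 d into the next.
Elongation θ = 360° × 27.60/29.5 ≈ 336.8°.
Illuminated fraction = (1 − cos 336.8°)/2 = (1 − 0.919)/2 ≈ 0.040, so 4%.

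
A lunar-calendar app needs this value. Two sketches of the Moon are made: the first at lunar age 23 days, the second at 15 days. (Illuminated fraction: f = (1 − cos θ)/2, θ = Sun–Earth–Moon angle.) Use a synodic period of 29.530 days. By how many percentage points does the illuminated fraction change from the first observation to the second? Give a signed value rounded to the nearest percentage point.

+59 percentage points

θ₁ = 360° × 23/29.530 = 280.4°, f₁ = (1 − cos θ₁)/2 = 0.410.
θ₂ = 360° × 15/29.530 = 182.9°, f₂ = (1 − cos θ₂)/2 = 0.999.
Change = f₂ − f₁ = +0.590 → +59 percentage points.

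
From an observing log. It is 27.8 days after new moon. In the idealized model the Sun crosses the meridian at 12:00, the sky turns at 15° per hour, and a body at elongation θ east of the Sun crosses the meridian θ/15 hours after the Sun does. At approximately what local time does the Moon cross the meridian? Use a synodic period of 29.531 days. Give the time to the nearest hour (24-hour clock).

The Moon has covered 27.8/29.531 of its cycle, so θ ≈ 360° × 27.8/29.531 = 338.9°.
The Moon trails the Sun by θ/15 = 338.9/15 ≈ 22.59 hours.
12:00 + 22.59 h ≈ 10:36 → 11:00 to the nearest hour.

11:00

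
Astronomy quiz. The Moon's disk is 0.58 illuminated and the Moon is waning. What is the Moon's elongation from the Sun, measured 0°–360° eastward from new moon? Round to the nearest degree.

From f = (1 − cos θ)/2: cos θ = 1 − 2×0.58 = -0.160; arccos → 99.2°.
A waning Moon lies in 180°–360°, so θ = 360° − 99.2° = 260.8°.

261°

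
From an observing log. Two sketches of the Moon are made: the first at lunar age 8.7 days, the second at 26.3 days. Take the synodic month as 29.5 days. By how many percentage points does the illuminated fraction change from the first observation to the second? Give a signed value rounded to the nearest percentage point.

-53 percentage points

θ₁ = 360° × 8.7/29.5 = 106.2°, f₁ = (1 − cos θ₁)/2 = 0.639.
θ₂ = 360° × 26.3/29.5 = 320.9°, f₂ = (1 − cos θ₂)/2 = 0.112.
Change = f₂ − f₁ = -0.528 → -53 percentage points.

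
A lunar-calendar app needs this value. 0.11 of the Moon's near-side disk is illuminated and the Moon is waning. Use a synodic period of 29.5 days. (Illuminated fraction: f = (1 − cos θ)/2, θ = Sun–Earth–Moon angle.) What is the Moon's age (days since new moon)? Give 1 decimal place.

26.3 days

cos θ = 1 − 2f = 0.780, giving a principal value of 38.7°.
Waning ⇒ past full, so θ = 360° − 38.7° = 321.3°.
At 360°/29.5 d per day, 321.3° corresponds to 26.33 days.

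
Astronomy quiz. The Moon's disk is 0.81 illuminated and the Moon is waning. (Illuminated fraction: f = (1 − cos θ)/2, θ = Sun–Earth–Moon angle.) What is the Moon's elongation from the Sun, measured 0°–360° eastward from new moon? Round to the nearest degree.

From f = (1 − cos θ)/2: cos θ = 1 − 2×0.81 = -0.620; arccos → 128.3°.
Waning ⇒ past full, so θ = 360° − 128.3° = 231.7°.

232°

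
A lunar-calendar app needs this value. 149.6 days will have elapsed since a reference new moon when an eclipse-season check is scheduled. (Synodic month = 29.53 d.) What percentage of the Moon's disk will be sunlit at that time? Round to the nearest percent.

4%

149.6 d spans 5 complete synodic months (5 × 29.53 = 147.65 d) plus 1.95 d.
Elongation θ = 360° × 1.95/29.53 ≈ 23.8°.
Illuminated fraction = (1 − cos 23.8°)/2 = (1 − 0.915)/2 ≈ 0.042, so 4%.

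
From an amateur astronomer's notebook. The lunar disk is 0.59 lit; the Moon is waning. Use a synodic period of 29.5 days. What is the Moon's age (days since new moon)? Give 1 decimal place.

cos θ = 1 − 2f = -0.180, giving a principal value of 100.4°.
A waning Moon lies in 180°–360°, so θ = 360° − 100.4° = 259.6°.
That fraction of the synodic month is 259.6/360 × 29.5 d ≈ 21.28 d.

21.3 days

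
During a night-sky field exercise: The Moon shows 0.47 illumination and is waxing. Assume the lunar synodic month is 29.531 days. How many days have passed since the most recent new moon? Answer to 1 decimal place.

From f = (1 − cos θ)/2: cos θ = 1 − 2×0.47 = 0.060; arccos → 86.6°.
Before full moon the principal value applies: θ = 86.6°.
At 360°/29.531 d per day, 86.6° corresponds to 7.10 days.

7.1 days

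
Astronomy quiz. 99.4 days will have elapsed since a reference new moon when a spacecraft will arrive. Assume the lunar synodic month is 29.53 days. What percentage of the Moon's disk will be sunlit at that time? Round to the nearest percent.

83%

99.4 d spans 3 complete synodic months (3 × 29.53 = 88.59 d) plus 10.81 d.
Phase angle: θ = 360°·(10.81 d)/(29.53 d) = 131.8°.
Illuminated fraction = (1 − cos 131.8°)/2 = (1 − (-0.666))/2 ≈ 0.833, so 83%.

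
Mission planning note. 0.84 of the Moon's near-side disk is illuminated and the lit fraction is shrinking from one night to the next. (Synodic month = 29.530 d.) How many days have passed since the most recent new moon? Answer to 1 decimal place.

18.6 days

From f = (1 − cos θ)/2: cos θ = 1 − 2×0.84 = -0.680; arccos → 132.8°.
Waning ⇒ past full, so θ = 360° − 132.8° = 227.2°.
That fraction of the synodic month is 227.2/360 × 29.530 d ≈ 18.63 d.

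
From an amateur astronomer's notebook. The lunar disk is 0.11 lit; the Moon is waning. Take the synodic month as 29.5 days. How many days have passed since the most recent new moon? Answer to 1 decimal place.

26.3 days

cos θ = 1 − 2f = 0.780, giving a principal value of 38.7°.
Since the Moon is past full (waning), take the reflex angle: θ = 360° − 38.7° = 321.3°.
At 360°/29.5 d per day, 321.3° corresponds to 26.33 days.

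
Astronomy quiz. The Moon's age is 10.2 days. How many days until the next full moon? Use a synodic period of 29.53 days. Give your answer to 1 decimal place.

4.6 days

Full moon is 0.5 of the way through the cycle: age 0.5 × 29.53 = 14.765 d.
So 4.565 days remain (14.765 − 10.2).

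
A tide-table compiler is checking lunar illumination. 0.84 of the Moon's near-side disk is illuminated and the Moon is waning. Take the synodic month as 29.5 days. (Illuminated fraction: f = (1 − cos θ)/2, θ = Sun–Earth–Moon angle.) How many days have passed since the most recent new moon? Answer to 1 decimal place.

cos θ = 1 − 2f = -0.680, giving a principal value of 132.8°.
Waning ⇒ past full, so θ = 360° − 132.8° = 227.2°.
That fraction of the synodic month is 227.2/360 × 29.5 d ≈ 18.61 d.

18.6 days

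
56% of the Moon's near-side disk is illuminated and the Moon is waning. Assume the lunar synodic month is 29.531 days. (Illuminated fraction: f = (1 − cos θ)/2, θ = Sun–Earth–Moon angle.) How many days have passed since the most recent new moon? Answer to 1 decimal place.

21.6 days

cos θ = 1 − 2f = -0.120, giving a principal value of 96.9°.
A waning Moon lies in 180°–360°, so θ = 360° − 96.9° = 263.1°.
At 360°/29.531 d per day, 263.1° corresponds to 21.58 days.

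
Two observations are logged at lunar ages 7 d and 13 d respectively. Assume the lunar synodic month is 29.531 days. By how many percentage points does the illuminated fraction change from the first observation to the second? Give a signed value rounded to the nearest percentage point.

+51 pp

θ₁ = 360° × 7/29.531 = 85.3°, f₁ = (1 − cos θ₁)/2 = 0.459.
θ₂ = 360° × 13/29.531 = 158.5°, f₂ = (1 − cos θ₂)/2 = 0.965.
Change = f₂ − f₁ = +0.506 → +51 percentage points.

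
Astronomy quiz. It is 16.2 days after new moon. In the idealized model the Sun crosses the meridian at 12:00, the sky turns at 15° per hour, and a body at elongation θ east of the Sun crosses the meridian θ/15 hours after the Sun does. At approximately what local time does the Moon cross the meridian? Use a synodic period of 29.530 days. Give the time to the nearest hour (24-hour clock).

01:00

The Moon has covered 16.2/29.530 of its cycle, so θ ≈ 360° × 16.2/29.530 = 197.5°.
The Moon trails the Sun by θ/15 = 197.5/15 ≈ 13.17 hours.
12:00 + 13.17 h ≈ 01:10 → 01:00 to the nearest hour.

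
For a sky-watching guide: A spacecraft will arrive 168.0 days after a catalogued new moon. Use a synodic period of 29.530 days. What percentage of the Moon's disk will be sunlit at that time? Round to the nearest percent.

168.0 d spans 5 complete synodic months (5 × 29.530 = 147.65 d) plus 20.35 d.
Phase angle: θ = 360°·(20.35 d)/(29.530 d) = 248.1°.
With cos θ = (-0.373), the lit fraction is (1 − (-0.373))/2 ≈ 0.687, so 69%.

69%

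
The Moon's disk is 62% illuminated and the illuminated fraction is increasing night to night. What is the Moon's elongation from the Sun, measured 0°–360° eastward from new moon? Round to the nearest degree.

cos θ = 1 − 2f = -0.240, giving a principal value of 103.9°.
Waxing ⇒ before full, so θ = 103.9°.

104°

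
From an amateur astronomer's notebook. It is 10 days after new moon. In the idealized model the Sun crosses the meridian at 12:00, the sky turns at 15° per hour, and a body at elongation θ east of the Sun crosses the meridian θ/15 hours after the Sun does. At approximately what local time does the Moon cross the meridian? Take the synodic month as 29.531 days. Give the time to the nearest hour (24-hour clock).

Phase angle: θ = 360°·(10 d)/(29.531 d) = 121.9°.
Delay after the Sun = 121.9° / (15°/h) ≈ 8.13 h.
12:00 + 8.13 h ≈ 20:08 → 20:00 to the nearest hour.

20:00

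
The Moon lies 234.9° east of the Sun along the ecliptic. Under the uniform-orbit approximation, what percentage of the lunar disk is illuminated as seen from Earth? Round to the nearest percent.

Half-versine of 234.9°: (1 − (-0.575))/2 = 0.788, i.e. 79%.

79%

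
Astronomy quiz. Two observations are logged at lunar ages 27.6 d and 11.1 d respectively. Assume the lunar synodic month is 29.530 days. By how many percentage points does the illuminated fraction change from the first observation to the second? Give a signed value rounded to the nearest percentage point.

+81 percentage points

θ₁ = 360° × 27.6/29.530 = 336.5°, f₁ = (1 − cos θ₁)/2 = 0.042.
θ₂ = 360° × 11.1/29.530 = 135.3°, f₂ = (1 − cos θ₂)/2 = 0.856.
Change = f₂ − f₁ = +0.814 → +81 percentage points.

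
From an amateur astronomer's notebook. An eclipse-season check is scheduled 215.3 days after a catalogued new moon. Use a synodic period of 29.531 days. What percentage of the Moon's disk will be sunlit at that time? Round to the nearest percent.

63%

215.3/29.531 = 7.291 lunations, so 7 complete cycles and 8.58 d into the next.
The Moon has covered 8.58/29.531 of its cycle, so θ ≈ 360° × 8.58/29.531 = 104.6°.
cos 104.6° = (-0.253), so f = (1 − (-0.253))/2 = 0.626, so 63%.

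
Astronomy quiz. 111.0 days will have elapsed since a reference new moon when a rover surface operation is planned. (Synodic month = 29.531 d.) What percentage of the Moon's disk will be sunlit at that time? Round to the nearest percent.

111.0 d spans 3 complete synodic months (3 × 29.531 = 88.59 d) plus 22.41 d.
The Moon has covered 22.41/29.531 of its cycle, so θ ≈ 360° × 22.41/29.531 = 273.2°.
Illuminated fraction = (1 − cos 273.2°)/2 = (1 − 0.055)/2 ≈ 0.472, so 47%.

47%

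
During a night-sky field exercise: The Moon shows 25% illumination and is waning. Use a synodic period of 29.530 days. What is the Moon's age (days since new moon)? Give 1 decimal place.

cos θ = 1 − 2f = 0.500, giving a principal value of 60.0°.
Waning ⇒ past full, so θ = 360° − 60.0° = 300.0°.
At 360°/29.530 d per day, 300.0° corresponds to 24.61 days.

24.6 days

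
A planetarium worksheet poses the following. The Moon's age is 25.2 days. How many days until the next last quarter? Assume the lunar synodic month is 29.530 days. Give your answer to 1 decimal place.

26.5 days

Last quarter occurs at elongation 270°, i.e. at age 29.530 × 270/360 = 22.148 d.
This lunation's last quarter (22.148 d) has passed, so add one period: 51.678 − 25.2 = 26.478 days.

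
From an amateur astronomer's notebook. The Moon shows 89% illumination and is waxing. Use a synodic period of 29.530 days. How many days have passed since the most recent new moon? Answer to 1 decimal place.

11.6 days

cos θ = 1 − 2f = -0.780, giving a principal value of 141.3°.
The Moon is waxing (0°–180°), so θ = 141.3° directly.
Age = 29.530 × 141.3°/360° ≈ 11.59 days.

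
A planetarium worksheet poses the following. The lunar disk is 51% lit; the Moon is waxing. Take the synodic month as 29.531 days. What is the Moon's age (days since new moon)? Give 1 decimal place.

Invert f = (1 − cos θ)/2 to get cos θ = 1 − 2(0.51) = -0.020, hence θ₀ = arccos -0.020 = 91.1°.
Waxing ⇒ before full, so θ = 91.1°.
Age = 29.531 × 91.1°/360° ≈ 7.48 days.

7.5 days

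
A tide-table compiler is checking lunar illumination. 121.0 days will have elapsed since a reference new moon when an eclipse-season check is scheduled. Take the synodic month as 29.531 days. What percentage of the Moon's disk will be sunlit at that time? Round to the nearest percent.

9%

Reduce mod P: 121.0 − 4×29.531 = 2.88 d into the current lunation.
Phase angle: θ = 360°·(2.88 d)/(29.531 d) = 35.1°.
Illuminated fraction = (1 − cos 35.1°)/2 = (1 − 0.819)/2 ≈ 0.091, so 9%.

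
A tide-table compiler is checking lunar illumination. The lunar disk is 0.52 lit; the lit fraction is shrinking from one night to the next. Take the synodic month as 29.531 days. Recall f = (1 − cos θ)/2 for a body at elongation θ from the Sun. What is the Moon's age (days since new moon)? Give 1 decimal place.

22.0 days

cos θ = 1 − 2f = -0.040, giving a principal value of 92.3°.
A waning Moon lies in 180°–360°, so θ = 360° − 92.3° = 267.7°.
Age = 29.531 × 267.7°/360° ≈ 21.96 days.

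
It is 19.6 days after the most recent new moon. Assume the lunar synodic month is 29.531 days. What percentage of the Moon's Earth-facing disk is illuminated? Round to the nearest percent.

76%

The Moon has covered 19.6/29.531 of its cycle, so θ ≈ 360° × 19.6/29.531 = 238.9°.
With cos θ = (-0.516), the lit fraction is (1 − (-0.516))/2 ≈ 0.758, so 76%.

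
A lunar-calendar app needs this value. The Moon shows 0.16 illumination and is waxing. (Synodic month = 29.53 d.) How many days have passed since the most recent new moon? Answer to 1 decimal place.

3.9 days

Invert f = (1 − cos θ)/2 to get cos θ = 1 − 2(0.16) = 0.680, hence θ₀ = arccos 0.680 = 47.2°.
The Moon is waxing (0°–180°), so θ = 47.2° directly.
Age = 29.53 × 47.2°/360° ≈ 3.87 days.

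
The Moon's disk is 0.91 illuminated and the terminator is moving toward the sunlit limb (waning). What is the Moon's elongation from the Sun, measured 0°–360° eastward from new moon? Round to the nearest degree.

215°

Invert f = (1 − cos θ)/2 to get cos θ = 1 − 2(0.91) = -0.820, hence θ₀ = arccos -0.820 = 145.1°.
Since the Moon is past full (waning), take the reflex angle: θ = 360° − 145.1° = 214.9°.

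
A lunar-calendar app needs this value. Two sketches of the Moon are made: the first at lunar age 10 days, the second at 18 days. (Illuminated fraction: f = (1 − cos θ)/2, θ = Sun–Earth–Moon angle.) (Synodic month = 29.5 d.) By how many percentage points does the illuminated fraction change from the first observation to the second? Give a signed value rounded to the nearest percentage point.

+12 percentage points

θ₁ = 360° × 10/29.5 = 122.0°, f₁ = (1 − cos θ₁)/2 = 0.765.
θ₂ = 360° × 18/29.5 = 219.7°, f₂ = (1 − cos θ₂)/2 = 0.885.
Change = f₂ − f₁ = +0.120 → +12 percentage points.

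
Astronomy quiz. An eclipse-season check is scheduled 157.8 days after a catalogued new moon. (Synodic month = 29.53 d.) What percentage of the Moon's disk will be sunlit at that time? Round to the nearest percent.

Reduce mod P: 157.8 − 5×29.53 = 10.15 d into the current lunation.
Phase angle: θ = 360°·(10.15 d)/(29.53 d) = 123.7°.
Illuminated fraction = (1 − cos 123.7°)/2 = (1 − (-0.555))/2 ≈ 0.778, so 78%.

78%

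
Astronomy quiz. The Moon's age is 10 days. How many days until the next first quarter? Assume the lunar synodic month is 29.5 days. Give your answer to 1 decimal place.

26.9 days

First quarter is 0.25 of the way through the cycle: age 0.25 × 29.5 = 7.375 d.
Already past this cycle's first quarter; the next is at 7.375 + 29.5 = 36.875 d, so 36.875 − 10 = 26.875 days.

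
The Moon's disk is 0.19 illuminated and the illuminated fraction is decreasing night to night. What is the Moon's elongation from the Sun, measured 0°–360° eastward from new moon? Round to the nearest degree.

308°

Invert f = (1 − cos θ)/2 to get cos θ = 1 − 2(0.19) = 0.620, hence θ₀ = arccos 0.620 = 51.7°.
Waning ⇒ past full, so θ = 360° − 51.7° = 308.3°.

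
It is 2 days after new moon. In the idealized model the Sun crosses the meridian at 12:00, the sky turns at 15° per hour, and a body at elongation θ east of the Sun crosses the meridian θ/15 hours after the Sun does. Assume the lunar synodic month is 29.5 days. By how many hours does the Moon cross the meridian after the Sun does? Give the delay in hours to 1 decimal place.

Elongation θ = 360° × 2/29.5 ≈ 24.4°.
Delay after the Sun = 24.4° / (15°/h) ≈ 1.63 h.
So the Moon crosses the meridian 1.63 h after the Sun.

1.6 h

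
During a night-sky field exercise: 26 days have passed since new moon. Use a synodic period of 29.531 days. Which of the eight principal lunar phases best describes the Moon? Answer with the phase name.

At 26/29.531 of the cycle, θ ≈ 317° — the waning crescent range.

waning crescent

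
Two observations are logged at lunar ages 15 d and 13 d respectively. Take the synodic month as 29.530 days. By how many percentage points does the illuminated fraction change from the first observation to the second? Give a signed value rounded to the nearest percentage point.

θ₁ = 360° × 15/29.530 = 182.9°, f₁ = (1 − cos θ₁)/2 = 0.999.
θ₂ = 360° × 13/29.530 = 158.5°, f₂ = (1 − cos θ₂)/2 = 0.965.
Change = f₂ − f₁ = -0.034 → -3 percentage points.

-3 pp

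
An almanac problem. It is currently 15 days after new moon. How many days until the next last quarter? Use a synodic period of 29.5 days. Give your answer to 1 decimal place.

7.1 days

Last quarter occurs at elongation 270°, i.e. at age 29.5 × 270/360 = 22.125 d.
So 7.125 days remain (22.125 − 15).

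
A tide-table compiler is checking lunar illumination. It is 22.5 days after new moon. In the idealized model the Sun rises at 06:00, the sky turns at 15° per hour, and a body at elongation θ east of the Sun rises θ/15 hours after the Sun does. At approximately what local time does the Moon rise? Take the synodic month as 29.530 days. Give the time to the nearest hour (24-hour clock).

The Moon has covered 22.5/29.530 of its cycle, so θ ≈ 360° × 22.5/29.530 = 274.3°.
Delay after the Sun = 274.3° / (15°/h) ≈ 18.29 h.
06:00 + 18.29 h ≈ 00:17 → 00:00 to the nearest hour.

00:00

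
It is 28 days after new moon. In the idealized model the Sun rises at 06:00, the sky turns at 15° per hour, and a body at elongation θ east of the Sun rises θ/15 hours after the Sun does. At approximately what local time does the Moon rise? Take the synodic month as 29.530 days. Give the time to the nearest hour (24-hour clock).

Phase angle: θ = 360°·(28 d)/(29.530 d) = 341.3°.
Delay after the Sun = 341.3° / (15°/h) ≈ 22.76 h.
06:00 + 22.76 h ≈ 04:45 → 05:00 to the nearest hour.

05:00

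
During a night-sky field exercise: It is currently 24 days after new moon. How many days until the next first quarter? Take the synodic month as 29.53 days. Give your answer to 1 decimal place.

12.9 days

First quarter is 0.25 of the way through the cycle: age 0.25 × 29.53 = 7.383 d.
Already past this cycle's first quarter; the next is at 7.383 + 29.53 = 36.913 d, so 36.913 − 24 = 12.913 days.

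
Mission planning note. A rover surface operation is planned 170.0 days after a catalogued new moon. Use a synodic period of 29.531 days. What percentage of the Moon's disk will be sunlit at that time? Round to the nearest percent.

48%

Reduce mod P: 170.0 − 5×29.531 = 22.34 d into the current lunation.
Elongation θ = 360° × 22.34/29.531 ≈ 272.4°.
Illuminated fraction = (1 − cos 272.4°)/2 = (1 − 0.042)/2 ≈ 0.479, so 48%.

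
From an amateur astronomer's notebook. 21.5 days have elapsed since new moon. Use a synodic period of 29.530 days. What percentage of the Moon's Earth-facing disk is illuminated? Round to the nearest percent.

Elongation θ = 360° × 21.5/29.530 ≈ 262.1°.
cos 262.1° = (-0.137), so f = (1 − (-0.137))/2 = 0.569, so 57%.

57%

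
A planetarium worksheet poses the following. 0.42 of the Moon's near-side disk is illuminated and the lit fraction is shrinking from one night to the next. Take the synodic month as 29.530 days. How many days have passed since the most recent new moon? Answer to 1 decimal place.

22.9 days

From f = (1 − cos θ)/2: cos θ = 1 − 2×0.42 = 0.160; arccos → 80.8°.
A waning Moon lies in 180°–360°, so θ = 360° − 80.8° = 279.2°.
Age = 29.530 × 279.2°/360° ≈ 22.90 days.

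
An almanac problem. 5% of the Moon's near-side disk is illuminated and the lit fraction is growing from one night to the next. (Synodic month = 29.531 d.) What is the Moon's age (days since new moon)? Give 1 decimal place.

2.1 days

cos θ = 1 − 2f = 0.900, giving a principal value of 25.8°.
Before full moon the principal value applies: θ = 25.8°.
Age = 29.531 × 25.8°/360° ≈ 2.12 days.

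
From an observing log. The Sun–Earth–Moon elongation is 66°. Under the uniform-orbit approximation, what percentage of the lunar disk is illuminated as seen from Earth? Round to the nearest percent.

30%

Half-versine of 66°: (1 − 0.407)/2 = 0.297, i.e. 30%.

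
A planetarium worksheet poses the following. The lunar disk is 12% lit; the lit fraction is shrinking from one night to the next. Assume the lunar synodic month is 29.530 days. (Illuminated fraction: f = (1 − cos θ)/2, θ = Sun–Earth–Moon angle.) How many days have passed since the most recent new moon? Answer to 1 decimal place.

Invert f = (1 − cos θ)/2 to get cos θ = 1 − 2(0.12) = 0.760, hence θ₀ = arccos 0.760 = 40.5°.
A waning Moon lies in 180°–360°, so θ = 360° − 40.5° = 319.5°.
Age = 29.530 × 319.5°/360° ≈ 26.20 days.

26.2 days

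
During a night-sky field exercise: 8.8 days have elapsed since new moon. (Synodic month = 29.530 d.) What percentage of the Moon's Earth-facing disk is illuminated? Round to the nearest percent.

65%

The Moon has covered 8.8/29.530 of its cycle, so θ ≈ 360° × 8.8/29.530 = 107.3°.
Illuminated fraction = (1 − cos 107.3°)/2 = (1 − (-0.297))/2 ≈ 0.649, so 65%.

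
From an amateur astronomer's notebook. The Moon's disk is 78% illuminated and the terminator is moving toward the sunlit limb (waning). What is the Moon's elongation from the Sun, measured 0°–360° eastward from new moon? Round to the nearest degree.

cos θ = 1 − 2f = -0.560, giving a principal value of 124.1°.
A waning Moon lies in 180°–360°, so θ = 360° − 124.1° = 235.9°.

236°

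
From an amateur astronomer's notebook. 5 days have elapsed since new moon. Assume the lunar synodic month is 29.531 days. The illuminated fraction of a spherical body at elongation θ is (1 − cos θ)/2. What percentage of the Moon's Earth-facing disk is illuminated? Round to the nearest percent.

The Moon has covered 5/29.531 of its cycle, so θ ≈ 360° × 5/29.531 = 61.0°.
cos 61.0° = 0.486, so f = (1 − 0.486)/2 = 0.257, so 26%.

26%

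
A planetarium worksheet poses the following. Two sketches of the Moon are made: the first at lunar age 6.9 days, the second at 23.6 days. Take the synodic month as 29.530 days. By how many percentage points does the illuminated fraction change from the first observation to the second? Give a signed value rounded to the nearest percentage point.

-10 pp

First observation: θ = 360°·6.9/29.530 = 84.1°, so f = 0.449.
Second observation: θ = 287.7°, f = 0.348.
Δf = 0.348 − 0.449 = -0.101, i.e. -10 pp.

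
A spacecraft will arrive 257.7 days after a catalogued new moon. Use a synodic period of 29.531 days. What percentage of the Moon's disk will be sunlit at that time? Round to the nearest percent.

57%

257.7/29.531 = 8.726 lunations, so 8 complete cycles and 21.45 d into the next.
Elongation θ = 360° × 21.45/29.531 ≈ 261.5°.
With cos θ = (-0.148), the lit fraction is (1 − (-0.148))/2 ≈ 0.574, so 57%.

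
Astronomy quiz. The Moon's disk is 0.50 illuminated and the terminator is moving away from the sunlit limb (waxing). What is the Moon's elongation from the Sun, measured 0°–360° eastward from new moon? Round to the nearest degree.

From f = (1 − cos θ)/2: cos θ = 1 − 2×0.50 = 0.000; arccos → 90.0°.
Waxing ⇒ before full, so θ = 90.0°.

90°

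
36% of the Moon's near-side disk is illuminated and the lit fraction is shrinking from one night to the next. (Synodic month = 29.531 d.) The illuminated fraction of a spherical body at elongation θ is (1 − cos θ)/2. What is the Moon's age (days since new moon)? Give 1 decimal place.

23.5 days

cos θ = 1 − 2f = 0.280, giving a principal value of 73.7°.
Since the Moon is past full (waning), take the reflex angle: θ = 360° − 73.7° = 286.3°.
Age = 29.531 × 286.3°/360° ≈ 23.48 days.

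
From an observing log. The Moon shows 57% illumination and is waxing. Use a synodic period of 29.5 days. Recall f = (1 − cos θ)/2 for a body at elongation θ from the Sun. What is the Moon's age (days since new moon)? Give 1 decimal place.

8.0 days

From f = (1 − cos θ)/2: cos θ = 1 − 2×0.57 = -0.140; arccos → 98.0°.
The Moon is waxing (0°–180°), so θ = 98.0° directly.
Age = 29.5 × 98.0°/360° ≈ 8.03 days.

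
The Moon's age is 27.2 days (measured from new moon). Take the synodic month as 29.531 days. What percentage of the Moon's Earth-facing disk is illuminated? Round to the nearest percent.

6%

The Moon has covered 27.2/29.531 of its cycle, so θ ≈ 360° × 27.2/29.531 = 331.6°.
cos 331.6° = 0.880, so f = (1 − 0.880)/2 = 0.060, so 6%.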